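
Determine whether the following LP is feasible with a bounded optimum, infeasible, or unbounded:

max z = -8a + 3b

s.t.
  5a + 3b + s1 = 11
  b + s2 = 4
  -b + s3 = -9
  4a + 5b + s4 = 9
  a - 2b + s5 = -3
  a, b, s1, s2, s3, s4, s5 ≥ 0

Infeasible (no feasible solution exists)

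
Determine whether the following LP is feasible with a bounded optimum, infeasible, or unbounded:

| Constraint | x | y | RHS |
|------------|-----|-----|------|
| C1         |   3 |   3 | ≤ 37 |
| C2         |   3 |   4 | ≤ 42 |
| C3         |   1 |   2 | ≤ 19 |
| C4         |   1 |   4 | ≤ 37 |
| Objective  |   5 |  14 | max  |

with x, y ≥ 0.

Feasible with a bounded optimal solution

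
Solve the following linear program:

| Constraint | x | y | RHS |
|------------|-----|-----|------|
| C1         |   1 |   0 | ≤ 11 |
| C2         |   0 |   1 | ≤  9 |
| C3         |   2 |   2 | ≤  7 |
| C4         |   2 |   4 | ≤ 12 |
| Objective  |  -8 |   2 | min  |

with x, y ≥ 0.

Evaluate the objective at each vertex of the feasible region:
  z(0, 0) = 0
  z(3.5, 0) = -28  ←
  z(1, 2.5) = -3
  z(0, 3) = 6
The minimum is at x = 3.5, y = 0.

x = 3.5, y = 0, z = -28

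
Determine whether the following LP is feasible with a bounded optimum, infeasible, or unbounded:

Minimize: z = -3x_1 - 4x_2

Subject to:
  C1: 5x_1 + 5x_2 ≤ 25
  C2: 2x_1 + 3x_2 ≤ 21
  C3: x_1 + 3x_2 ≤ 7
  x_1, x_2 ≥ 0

Feasible with a bounded optimal solution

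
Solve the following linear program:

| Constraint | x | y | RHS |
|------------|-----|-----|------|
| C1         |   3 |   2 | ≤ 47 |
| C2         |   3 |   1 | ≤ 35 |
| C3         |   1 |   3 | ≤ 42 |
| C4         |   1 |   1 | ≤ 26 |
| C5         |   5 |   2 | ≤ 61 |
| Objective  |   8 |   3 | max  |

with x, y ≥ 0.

Evaluate the objective at each vertex of the feasible region:
  z(0, 0) = 0
  z(11.67, 0) = 93.33
  z(9, 8) = 96  ←
  z(7.615, 11.46) = 95.31
  z(0, 14) = 42
The maximum is at x = 9, y = 8.

x = 9, y = 8, z = 96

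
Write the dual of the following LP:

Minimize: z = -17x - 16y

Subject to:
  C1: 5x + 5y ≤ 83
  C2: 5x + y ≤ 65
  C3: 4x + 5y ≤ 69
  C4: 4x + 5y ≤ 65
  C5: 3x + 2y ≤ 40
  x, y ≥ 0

Primal min cᵀx s.t. Ax ≤ b, x ≥ 0  →  Dual max −bᵀy s.t. Aᵀy ≥ −c, y ≥ 0.

Maximize: z = -83y1 - 65y2 - 69y3 - 65y4 - 40y5

Subject to:
  5y1 + 5y2 + 4y3 + 4y4 + 3y5 ≥ 17
  5y1 + y2 + 5y3 + 5y4 + 2y5 ≥ 16
  y1, y2, y3, y4, y5 ≥ 0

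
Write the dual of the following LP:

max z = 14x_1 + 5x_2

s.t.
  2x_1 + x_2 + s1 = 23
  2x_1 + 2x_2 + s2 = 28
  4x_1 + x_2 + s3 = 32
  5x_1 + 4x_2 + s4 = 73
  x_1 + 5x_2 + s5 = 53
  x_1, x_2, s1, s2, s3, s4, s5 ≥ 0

Primal max cᵀx s.t. Ax ≤ b, x ≥ 0  →  Dual min bᵀy s.t. Aᵀy ≥ c, y ≥ 0.

Minimize: z = 23y1 + 28y2 + 32y3 + 73y4 + 53y5

Subject to:
  2y1 + 2y2 + 4y3 + 5y4 + y5 ≥ 14
  y1 + 2y2 + y3 + 4y4 + 5y5 ≥ 5
  y1, y2, y3, y4, y5 ≥ 0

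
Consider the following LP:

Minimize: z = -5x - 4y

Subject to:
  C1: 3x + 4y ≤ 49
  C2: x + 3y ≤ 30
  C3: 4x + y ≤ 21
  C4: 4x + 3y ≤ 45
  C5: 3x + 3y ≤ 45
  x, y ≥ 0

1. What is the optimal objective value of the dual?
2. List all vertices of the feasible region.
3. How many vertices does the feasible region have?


1. -51
2. (0, 0), (5.25, 0), (3, 9), (0, 10)
3. 4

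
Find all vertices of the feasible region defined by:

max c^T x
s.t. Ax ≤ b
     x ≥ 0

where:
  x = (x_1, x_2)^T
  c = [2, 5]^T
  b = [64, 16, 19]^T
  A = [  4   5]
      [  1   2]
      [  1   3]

(0, 0), (16, 0), (10, 3), (0, 6.333)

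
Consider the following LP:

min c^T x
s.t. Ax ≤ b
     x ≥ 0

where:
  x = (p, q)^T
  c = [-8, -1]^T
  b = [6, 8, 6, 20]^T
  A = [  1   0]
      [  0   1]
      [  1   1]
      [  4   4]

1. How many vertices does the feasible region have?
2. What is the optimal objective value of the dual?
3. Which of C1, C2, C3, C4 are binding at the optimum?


1. 3
2. -40
3. C4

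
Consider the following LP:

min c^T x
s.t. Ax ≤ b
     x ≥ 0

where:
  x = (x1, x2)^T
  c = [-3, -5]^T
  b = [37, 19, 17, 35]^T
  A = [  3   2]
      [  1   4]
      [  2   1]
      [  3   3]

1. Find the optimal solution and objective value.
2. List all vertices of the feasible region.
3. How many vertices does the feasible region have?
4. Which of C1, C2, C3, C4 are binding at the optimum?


1. x1 = 7, x2 = 3, z = -36
2. (0, 0), (8.5, 0), (7, 3), (0, 4.75)
3. 4
4. C2, C3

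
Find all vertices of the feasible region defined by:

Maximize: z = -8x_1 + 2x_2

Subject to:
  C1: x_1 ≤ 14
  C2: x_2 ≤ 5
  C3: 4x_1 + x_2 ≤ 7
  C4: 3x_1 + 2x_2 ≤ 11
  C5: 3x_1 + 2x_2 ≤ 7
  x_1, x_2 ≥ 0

(0, 0), (1.75, 0), (1.4, 1.4), (0, 3.5)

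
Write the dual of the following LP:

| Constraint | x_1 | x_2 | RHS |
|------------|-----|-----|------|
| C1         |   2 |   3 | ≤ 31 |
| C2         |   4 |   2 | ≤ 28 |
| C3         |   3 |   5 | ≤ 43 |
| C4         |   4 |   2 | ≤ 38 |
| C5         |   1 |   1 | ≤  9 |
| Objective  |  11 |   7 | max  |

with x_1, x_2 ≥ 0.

Primal max cᵀx s.t. Ax ≤ b, x ≥ 0  →  Dual min bᵀy s.t. Aᵀy ≥ c, y ≥ 0.

Minimize: z = 31y1 + 28y2 + 43y3 + 38y4 + 9y5

Subject to:
  2y1 + 4y2 + 3y3 + 4y4 + y5 ≥ 11
  3y1 + 2y2 + 5y3 + 2y4 + y5 ≥ 7
  y1, y2, y3, y4, y5 ≥ 0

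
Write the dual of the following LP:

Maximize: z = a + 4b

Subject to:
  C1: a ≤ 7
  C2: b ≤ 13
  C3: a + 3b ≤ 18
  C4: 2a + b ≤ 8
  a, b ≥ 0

Primal max cᵀx s.t. Ax ≤ b, x ≥ 0  →  Dual min bᵀy s.t. Aᵀy ≥ c, y ≥ 0.

Minimize: z = 7y1 + 13y2 + 18y3 + 8y4

Subject to:
  y1 + y3 + 2y4 ≥ 1
  y2 + 3y3 + y4 ≥ 4
  y1, y2, y3, y4 ≥ 0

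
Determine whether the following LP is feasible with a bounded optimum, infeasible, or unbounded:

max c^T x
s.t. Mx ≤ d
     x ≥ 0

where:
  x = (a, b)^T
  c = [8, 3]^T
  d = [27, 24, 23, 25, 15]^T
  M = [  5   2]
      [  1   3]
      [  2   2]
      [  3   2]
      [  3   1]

Feasible with a bounded optimal solution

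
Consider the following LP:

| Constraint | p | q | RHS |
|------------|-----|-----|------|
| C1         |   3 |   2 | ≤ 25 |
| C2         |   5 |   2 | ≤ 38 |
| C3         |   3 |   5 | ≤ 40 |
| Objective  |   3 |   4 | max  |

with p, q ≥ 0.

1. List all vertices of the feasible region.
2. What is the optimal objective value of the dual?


1. (0, 0), (7.6, 0), (6.5, 2.75), (5, 5), (0, 8)
2. 35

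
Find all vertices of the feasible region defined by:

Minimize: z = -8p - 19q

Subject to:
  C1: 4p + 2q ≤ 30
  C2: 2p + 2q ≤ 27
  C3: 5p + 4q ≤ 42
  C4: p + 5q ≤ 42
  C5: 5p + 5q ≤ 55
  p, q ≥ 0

(0, 0), (7.5, 0), (6, 3), (2, 8), (0, 8.4)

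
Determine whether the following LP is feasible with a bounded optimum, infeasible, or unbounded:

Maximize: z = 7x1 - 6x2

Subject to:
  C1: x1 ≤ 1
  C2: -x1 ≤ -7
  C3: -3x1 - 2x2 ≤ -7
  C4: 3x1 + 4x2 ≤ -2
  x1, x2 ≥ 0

Infeasible (no feasible solution exists)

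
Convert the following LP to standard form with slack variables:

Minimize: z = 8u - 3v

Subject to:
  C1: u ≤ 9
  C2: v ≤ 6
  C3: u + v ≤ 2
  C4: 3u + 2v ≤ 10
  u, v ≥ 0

min z = 8u - 3v

s.t.
  u + s1 = 9
  v + s2 = 6
  u + v + s3 = 2
  3u + 2v + s4 = 10
  u, v, s1, s2, s3, s4 ≥ 0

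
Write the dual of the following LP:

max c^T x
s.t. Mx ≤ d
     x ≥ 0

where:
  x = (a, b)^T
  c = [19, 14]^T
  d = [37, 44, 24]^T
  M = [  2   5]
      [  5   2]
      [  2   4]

Primal max cᵀx s.t. Ax ≤ b, x ≥ 0  →  Dual min bᵀy s.t. Aᵀy ≥ c, y ≥ 0.

Minimize: z = 37y1 + 44y2 + 24y3

Subject to:
  2y1 + 5y2 + 2y3 ≥ 19
  5y1 + 2y2 + 4y3 ≥ 14
  y1, y2, y3 ≥ 0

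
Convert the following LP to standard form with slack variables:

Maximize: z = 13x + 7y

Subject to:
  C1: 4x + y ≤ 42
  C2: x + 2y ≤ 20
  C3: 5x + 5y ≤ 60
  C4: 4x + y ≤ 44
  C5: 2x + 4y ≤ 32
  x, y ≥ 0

max z = 13x + 7y

s.t.
  4x + y + s1 = 42
  x + 2y + s2 = 20
  5x + 5y + s3 = 60
  4x + y + s4 = 44
  2x + 4y + s5 = 32
  x, y, s1, s2, s3, s4, s5 ≥ 0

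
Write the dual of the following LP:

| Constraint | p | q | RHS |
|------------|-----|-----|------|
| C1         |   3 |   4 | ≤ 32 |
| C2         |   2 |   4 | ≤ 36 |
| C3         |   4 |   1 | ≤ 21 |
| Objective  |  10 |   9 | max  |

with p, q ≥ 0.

Primal max cᵀx s.t. Ax ≤ b, x ≥ 0  →  Dual min bᵀy s.t. Aᵀy ≥ c, y ≥ 0.

Minimize: z = 32y1 + 36y2 + 21y3

Subject to:
  3y1 + 2y2 + 4y3 ≥ 10
  4y1 + 4y2 + y3 ≥ 9
  y1, y2, y3 ≥ 0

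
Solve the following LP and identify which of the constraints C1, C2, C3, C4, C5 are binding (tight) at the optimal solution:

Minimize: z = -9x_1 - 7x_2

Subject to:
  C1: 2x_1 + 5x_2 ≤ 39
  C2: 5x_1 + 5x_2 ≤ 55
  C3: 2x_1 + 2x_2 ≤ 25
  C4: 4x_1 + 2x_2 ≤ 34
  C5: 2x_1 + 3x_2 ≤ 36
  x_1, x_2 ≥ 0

At x_1 = 6, x_2 = 5, compute slack b - a·x for each constraint:
  C1: 39 − 37 = 2  (slack)
  C2: 55 − 55 = 0  (binding)
  C3: 25 − 22 = 3  (slack)
  C4: 34 − 34 = 0  (binding)
  C5: 36 − 27 = 9  (slack)

Optimal: x_1 = 6, x_2 = 5
Binding: C2, C4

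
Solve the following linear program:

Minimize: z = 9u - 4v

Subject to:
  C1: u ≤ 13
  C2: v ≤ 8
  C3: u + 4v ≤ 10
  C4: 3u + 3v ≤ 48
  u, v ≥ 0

Evaluate the objective at each vertex of the feasible region:
  z(0, 0) = 0
  z(10, 0) = 90
  z(0, 2.5) = -10  ←
The minimum is at u = 0, v = 2.5.

u = 0, v = 2.5, z = -10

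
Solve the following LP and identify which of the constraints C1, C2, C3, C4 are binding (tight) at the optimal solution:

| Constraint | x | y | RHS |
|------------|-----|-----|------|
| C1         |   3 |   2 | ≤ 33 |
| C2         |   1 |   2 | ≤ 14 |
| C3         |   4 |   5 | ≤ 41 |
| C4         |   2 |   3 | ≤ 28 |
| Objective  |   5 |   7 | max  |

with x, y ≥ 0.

At x = 4, y = 5, compute slack b - a·x for each constraint:
  C1: 33 − 22 = 11  (slack)
  C2: 14 − 14 = 0  (binding)
  C3: 41 − 41 = 0  (binding)
  C4: 28 − 23 = 5  (slack)

Optimal: x = 4, y = 5
Binding: C2, C3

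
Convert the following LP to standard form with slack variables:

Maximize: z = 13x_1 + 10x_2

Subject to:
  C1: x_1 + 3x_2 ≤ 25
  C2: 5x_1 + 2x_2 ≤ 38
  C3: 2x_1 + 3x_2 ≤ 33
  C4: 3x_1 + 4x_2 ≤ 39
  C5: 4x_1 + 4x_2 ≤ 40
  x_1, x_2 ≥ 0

max z = 13x_1 + 10x_2

s.t.
  x_1 + 3x_2 + s1 = 25
  5x_1 + 2x_2 + s2 = 38
  2x_1 + 3x_2 + s3 = 33
  3x_1 + 4x_2 + s4 = 39
  4x_1 + 4x_2 + s5 = 40
  x_1, x_2, s1, s2, s3, s4, s5 ≥ 0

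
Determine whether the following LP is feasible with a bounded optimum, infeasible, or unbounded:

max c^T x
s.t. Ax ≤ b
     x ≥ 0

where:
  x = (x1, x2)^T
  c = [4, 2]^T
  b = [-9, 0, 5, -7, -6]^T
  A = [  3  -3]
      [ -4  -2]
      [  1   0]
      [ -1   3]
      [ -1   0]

Infeasible (no feasible solution exists)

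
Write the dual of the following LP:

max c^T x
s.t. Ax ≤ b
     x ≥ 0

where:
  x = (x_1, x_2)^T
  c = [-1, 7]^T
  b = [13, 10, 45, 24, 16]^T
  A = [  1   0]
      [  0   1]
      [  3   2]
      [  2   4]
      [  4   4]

Primal max cᵀx s.t. Ax ≤ b, x ≥ 0  →  Dual min bᵀy s.t. Aᵀy ≥ c, y ≥ 0.

Minimize: z = 13y1 + 10y2 + 45y3 + 24y4 + 16y5

Subject to:
  y1 + 3y3 + 2y4 + 4y5 ≥ -1
  y2 + 2y3 + 4y4 + 4y5 ≥ 7
  y1, y2, y3, y4, y5 ≥ 0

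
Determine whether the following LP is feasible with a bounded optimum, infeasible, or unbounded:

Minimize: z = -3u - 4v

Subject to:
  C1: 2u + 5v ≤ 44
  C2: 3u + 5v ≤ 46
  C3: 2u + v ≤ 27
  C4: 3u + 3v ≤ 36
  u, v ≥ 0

Feasible with a bounded optimal solution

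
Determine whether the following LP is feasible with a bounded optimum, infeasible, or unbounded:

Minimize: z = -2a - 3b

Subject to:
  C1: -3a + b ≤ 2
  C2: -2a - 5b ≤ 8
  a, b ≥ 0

Unbounded (objective can decrease without bound)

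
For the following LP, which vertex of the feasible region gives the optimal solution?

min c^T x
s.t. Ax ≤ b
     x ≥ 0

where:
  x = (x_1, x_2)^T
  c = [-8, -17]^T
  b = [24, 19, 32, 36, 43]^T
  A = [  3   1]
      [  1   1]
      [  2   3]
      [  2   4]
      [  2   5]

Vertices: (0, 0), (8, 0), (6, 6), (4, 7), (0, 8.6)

Evaluate the objective at each vertex of the feasible region:
  z(0, 0) = 0
  z(8, 0) = -64
  z(6, 6) = -150
  z(4, 7) = -151  ←
  z(0, 8.6) = -146.2
The minimum is at x_1 = 4, x_2 = 7.

(4, 7)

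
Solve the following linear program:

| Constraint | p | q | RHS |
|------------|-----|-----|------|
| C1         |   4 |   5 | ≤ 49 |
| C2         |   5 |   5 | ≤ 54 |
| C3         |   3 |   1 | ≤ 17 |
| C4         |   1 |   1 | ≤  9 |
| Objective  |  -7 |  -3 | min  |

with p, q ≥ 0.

Evaluate the objective at each vertex of the feasible region:
  z(0, 0) = 0
  z(5.667, 0) = -39.67
  z(4, 5) = -43  ←
  z(0, 9) = -27
The minimum is at p = 4, q = 5.

p = 4, q = 5, z = -43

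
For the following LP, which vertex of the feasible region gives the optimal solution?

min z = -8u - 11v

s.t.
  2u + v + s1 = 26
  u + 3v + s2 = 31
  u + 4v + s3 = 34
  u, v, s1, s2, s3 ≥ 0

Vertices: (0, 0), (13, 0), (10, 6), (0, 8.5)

Evaluate the objective at each vertex of the feasible region:
  z(0, 0) = 0
  z(13, 0) = -104
  z(10, 6) = -146  ←
  z(0, 8.5) = -93.5
The minimum is at u = 10, v = 6.

(10, 6)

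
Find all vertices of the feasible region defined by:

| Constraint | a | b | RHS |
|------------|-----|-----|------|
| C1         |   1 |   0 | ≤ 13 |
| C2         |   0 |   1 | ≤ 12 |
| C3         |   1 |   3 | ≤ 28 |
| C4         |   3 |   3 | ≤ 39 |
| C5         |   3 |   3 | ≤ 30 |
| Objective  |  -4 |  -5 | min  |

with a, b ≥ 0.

(0, 0), (10, 0), (1, 9), (0, 9.333)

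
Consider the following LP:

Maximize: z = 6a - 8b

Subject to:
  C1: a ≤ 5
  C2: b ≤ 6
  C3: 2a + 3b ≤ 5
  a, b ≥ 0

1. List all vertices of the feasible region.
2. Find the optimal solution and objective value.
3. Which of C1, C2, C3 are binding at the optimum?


1. (0, 0), (2.5, 0), (0, 1.667)
2. a = 2.5, b = 0, z = 15
3. C3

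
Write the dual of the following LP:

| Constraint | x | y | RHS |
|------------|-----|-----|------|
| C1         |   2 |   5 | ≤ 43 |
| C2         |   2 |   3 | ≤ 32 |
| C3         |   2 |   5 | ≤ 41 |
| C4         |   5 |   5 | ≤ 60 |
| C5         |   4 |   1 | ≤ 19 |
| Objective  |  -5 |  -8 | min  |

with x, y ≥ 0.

Primal min cᵀx s.t. Ax ≤ b, x ≥ 0  →  Dual max −bᵀy s.t. Aᵀy ≥ −c, y ≥ 0.

Maximize: z = -43y1 - 32y2 - 41y3 - 60y4 - 19y5

Subject to:
  2y1 + 2y2 + 2y3 + 5y4 + 4y5 ≥ 5
  5y1 + 3y2 + 5y3 + 5y4 + y5 ≥ 8
  y1, y2, y3, y4, y5 ≥ 0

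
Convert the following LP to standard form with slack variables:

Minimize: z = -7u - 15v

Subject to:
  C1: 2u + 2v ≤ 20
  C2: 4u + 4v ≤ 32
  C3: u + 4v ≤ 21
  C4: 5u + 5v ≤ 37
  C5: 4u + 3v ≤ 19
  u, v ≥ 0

min z = -7u - 15v

s.t.
  2u + 2v + s1 = 20
  4u + 4v + s2 = 32
  u + 4v + s3 = 21
  5u + 5v + s4 = 37
  4u + 3v + s5 = 19
  u, v, s1, s2, s3, s4, s5 ≥ 0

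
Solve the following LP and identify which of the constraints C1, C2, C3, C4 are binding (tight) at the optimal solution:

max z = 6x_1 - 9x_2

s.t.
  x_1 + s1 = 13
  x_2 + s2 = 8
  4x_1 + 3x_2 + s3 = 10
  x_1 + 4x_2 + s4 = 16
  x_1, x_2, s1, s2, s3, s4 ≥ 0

At x_1 = 2.5, x_2 = 0, compute slack b - a·x for each constraint:
  C1: 13 − 2.5 = 10.5  (slack)
  C2: 8 − 0 = 8  (slack)
  C3: 10 − 10 = 0  (binding)
  C4: 16 − 2.5 = 13.5  (slack)

Optimal: x_1 = 2.5, x_2 = 0
Binding: C3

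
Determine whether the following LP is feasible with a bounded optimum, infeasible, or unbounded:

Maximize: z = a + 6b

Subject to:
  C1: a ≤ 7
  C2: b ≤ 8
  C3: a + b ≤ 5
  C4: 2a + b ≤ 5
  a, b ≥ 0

Feasible with a bounded optimal solution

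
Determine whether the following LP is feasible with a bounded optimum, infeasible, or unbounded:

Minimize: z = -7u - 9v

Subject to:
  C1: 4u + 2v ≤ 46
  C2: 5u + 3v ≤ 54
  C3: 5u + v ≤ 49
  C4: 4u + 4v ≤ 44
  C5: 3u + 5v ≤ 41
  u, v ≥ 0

Feasible with a bounded optimal solution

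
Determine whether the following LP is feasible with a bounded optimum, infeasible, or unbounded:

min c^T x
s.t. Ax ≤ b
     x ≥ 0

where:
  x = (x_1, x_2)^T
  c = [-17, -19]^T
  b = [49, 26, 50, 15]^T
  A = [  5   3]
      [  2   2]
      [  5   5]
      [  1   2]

Feasible with a bounded optimal solution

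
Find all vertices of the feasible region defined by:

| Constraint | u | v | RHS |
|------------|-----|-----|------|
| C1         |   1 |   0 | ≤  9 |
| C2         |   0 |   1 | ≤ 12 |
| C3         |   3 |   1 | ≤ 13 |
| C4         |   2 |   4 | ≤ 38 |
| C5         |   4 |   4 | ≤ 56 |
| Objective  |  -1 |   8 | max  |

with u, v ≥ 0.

(0, 0), (4.333, 0), (1.4, 8.8), (0, 9.5)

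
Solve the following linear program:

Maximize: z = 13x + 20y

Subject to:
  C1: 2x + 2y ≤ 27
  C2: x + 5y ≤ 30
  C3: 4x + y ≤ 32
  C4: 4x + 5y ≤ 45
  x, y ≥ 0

Evaluate the objective at each vertex of the feasible region:
  z(0, 0) = 0
  z(8, 0) = 104
  z(7.188, 3.25) = 158.4
  z(5, 5) = 165  ←
  z(0, 6) = 120
The maximum is at x = 5, y = 5.

x = 5, y = 5, z = 165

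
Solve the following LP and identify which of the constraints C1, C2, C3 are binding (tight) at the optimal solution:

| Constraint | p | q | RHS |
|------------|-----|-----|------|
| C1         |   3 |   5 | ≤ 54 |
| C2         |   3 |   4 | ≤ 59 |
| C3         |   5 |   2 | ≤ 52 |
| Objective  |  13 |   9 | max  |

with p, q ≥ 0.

At p = 8, q = 6, compute slack b - a·x for each constraint:
  C1: 54 − 54 = 0  (binding)
  C2: 59 − 48 = 11  (slack)
  C3: 52 − 52 = 0  (binding)

Optimal: p = 8, q = 6
Binding: C1, C3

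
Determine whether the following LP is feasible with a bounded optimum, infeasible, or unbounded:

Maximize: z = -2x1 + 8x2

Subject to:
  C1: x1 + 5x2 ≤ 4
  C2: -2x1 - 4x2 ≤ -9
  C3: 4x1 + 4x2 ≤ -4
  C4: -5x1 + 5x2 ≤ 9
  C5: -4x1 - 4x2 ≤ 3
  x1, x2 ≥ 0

Infeasible (no feasible solution exists)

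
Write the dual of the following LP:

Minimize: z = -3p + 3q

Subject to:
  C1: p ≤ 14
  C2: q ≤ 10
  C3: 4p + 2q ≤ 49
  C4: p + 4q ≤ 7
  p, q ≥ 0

Primal min cᵀx s.t. Ax ≤ b, x ≥ 0  →  Dual max −bᵀy s.t. Aᵀy ≥ −c, y ≥ 0.

Maximize: z = -14y1 - 10y2 - 49y3 - 7y4

Subject to:
  y1 + 4y3 + y4 ≥ 3
  y2 + 2y3 + 4y4 ≥ -3
  y1, y2, y3, y4 ≥ 0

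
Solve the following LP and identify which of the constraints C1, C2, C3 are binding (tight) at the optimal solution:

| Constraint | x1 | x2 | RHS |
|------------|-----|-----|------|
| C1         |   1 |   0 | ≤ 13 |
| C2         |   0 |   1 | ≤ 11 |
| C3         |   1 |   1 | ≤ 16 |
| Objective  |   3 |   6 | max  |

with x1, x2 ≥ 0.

At x1 = 5, x2 = 11, compute slack b - a·x for each constraint:
  C1: 13 − 5 = 8  (slack)
  C2: 11 − 11 = 0  (binding)
  C3: 16 − 16 = 0  (binding)

Optimal: x1 = 5, x2 = 11
Binding: C2, C3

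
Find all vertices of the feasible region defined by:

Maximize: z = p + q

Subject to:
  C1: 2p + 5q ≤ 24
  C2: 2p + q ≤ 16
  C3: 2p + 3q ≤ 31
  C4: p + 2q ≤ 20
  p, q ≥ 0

(0, 0), (8, 0), (7, 2), (0, 4.8)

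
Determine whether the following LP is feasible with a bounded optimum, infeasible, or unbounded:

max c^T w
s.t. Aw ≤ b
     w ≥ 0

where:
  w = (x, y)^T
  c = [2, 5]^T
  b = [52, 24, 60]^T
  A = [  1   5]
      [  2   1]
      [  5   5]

Feasible with a bounded optimal solution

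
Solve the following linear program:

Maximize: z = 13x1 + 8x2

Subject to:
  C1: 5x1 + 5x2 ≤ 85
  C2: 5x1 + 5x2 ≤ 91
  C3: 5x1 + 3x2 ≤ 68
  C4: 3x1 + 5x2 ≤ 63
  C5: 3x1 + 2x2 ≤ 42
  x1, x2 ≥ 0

Evaluate the objective at each vertex of the feasible region:
  z(0, 0) = 0
  z(13.6, 0) = 176.8
  z(10, 6) = 178  ←
  z(9.333, 7) = 177.3
  z(0, 12.6) = 100.8
The maximum is at x1 = 10, x2 = 6.

x1 = 10, x2 = 6, z = 178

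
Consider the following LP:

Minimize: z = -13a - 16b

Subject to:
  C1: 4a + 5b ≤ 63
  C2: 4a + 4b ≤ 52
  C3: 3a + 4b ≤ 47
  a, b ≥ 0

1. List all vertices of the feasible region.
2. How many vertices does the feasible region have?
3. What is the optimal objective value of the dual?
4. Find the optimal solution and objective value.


1. (0, 0), (13, 0), (5, 8), (0, 11.75)
2. 4
3. -193
4. a = 5, b = 8, z = -193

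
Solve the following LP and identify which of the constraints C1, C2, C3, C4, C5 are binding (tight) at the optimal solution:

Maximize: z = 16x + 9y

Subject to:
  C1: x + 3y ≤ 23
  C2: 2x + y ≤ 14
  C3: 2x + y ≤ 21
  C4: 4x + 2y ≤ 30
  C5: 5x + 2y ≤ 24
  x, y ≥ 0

At x = 2, y = 7, compute slack b - a·x for each constraint:
  C1: 23 − 23 = 0  (binding)
  C2: 14 − 11 = 3  (slack)
  C3: 21 − 11 = 10  (slack)
  C4: 30 − 22 = 8  (slack)
  C5: 24 − 24 = 0  (binding)

Optimal: x = 2, y = 7
Binding: C1, C5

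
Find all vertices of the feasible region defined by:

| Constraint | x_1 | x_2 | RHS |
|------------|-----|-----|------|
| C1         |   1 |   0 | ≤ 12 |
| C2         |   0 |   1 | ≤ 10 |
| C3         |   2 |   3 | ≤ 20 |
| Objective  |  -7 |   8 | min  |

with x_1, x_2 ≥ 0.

(0, 0), (10, 0), (0, 6.667)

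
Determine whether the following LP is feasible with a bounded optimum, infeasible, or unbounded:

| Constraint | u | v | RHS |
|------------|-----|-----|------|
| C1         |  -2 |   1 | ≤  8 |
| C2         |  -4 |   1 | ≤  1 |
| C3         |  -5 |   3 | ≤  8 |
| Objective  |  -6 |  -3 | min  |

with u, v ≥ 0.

Unbounded (objective can decrease without bound)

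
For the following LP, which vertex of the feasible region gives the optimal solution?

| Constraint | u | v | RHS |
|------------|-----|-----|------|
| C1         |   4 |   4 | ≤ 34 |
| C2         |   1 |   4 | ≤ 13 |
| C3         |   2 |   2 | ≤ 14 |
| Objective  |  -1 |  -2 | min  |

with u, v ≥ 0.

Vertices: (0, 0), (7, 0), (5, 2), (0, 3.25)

Evaluate the objective at each vertex of the feasible region:
  z(0, 0) = 0
  z(7, 0) = -7
  z(5, 2) = -9  ←
  z(0, 3.25) = -6.5
The minimum is at u = 5, v = 2.

(5, 2)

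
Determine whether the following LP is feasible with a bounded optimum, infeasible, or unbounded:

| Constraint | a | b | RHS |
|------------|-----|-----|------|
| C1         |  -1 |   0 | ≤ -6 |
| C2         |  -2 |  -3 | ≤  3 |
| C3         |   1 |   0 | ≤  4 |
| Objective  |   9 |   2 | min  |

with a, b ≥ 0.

Infeasible (no feasible solution exists)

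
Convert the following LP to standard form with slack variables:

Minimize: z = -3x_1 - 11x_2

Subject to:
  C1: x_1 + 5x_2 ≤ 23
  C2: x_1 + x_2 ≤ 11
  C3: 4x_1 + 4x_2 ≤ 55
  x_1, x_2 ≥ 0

min z = -3x_1 - 11x_2

s.t.
  x_1 + 5x_2 + s1 = 23
  x_1 + x_2 + s2 = 11
  4x_1 + 4x_2 + s3 = 55
  x_1, x_2, s1, s2, s3 ≥ 0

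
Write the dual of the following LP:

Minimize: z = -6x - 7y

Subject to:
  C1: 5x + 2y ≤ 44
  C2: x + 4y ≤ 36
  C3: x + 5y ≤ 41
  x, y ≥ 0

Primal min cᵀx s.t. Ax ≤ b, x ≥ 0  →  Dual max −bᵀy s.t. Aᵀy ≥ −c, y ≥ 0.

Maximize: z = -44y1 - 36y2 - 41y3

Subject to:
  5y1 + y2 + y3 ≥ 6
  2y1 + 4y2 + 5y3 ≥ 7
  y1, y2, y3 ≥ 0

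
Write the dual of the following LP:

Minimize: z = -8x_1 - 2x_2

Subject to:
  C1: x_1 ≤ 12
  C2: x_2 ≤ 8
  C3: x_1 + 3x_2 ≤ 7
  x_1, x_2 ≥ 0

Primal min cᵀx s.t. Ax ≤ b, x ≥ 0  →  Dual max −bᵀy s.t. Aᵀy ≥ −c, y ≥ 0.

Maximize: z = -12y1 - 8y2 - 7y3

Subject to:
  y1 + y3 ≥ 8
  y2 + 3y3 ≥ 2
  y1, y2, y3 ≥ 0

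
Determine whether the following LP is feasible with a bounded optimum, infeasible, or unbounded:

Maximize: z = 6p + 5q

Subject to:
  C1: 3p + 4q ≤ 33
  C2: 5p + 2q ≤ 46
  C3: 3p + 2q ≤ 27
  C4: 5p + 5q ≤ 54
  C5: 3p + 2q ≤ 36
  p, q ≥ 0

Feasible with a bounded optimal solution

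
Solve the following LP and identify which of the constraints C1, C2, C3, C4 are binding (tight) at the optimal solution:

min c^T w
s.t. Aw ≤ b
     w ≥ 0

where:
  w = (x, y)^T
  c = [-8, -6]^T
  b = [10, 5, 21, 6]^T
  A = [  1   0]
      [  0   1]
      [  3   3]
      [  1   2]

At x = 6, y = 0, compute slack b - a·x for each constraint:
  C1: 10 − 6 = 4  (slack)
  C2: 5 − 0 = 5  (slack)
  C3: 21 − 18 = 3  (slack)
  C4: 6 − 6 = 0  (binding)

Optimal: x = 6, y = 0
Binding: C4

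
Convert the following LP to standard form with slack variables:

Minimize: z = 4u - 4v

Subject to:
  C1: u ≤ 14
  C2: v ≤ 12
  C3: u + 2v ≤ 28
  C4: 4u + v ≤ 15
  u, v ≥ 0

min z = 4u - 4v

s.t.
  u + s1 = 14
  v + s2 = 12
  u + 2v + s3 = 28
  4u + v + s4 = 15
  u, v, s1, s2, s3, s4 ≥ 0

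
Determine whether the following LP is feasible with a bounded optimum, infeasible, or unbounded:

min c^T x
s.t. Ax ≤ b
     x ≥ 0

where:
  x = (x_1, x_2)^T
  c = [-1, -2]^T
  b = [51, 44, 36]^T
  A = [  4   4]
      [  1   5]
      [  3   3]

Feasible with a bounded optimal solution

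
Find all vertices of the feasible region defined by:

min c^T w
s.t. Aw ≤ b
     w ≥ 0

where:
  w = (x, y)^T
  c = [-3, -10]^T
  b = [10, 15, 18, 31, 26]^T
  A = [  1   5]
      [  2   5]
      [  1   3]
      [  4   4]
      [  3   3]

(0, 0), (7.5, 0), (5, 1), (0, 2)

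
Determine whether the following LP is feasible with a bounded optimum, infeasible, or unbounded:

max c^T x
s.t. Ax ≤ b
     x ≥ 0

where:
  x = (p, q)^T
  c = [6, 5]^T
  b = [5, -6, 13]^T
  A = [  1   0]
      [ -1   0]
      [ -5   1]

Infeasible (no feasible solution exists)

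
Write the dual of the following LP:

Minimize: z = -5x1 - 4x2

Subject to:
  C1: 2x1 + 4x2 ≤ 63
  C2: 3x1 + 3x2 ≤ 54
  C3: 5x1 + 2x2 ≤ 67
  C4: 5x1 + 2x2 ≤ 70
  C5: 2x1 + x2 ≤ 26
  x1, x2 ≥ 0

Primal min cᵀx s.t. Ax ≤ b, x ≥ 0  →  Dual max −bᵀy s.t. Aᵀy ≥ −c, y ≥ 0.

Maximize: z = -63y1 - 54y2 - 67y3 - 70y4 - 26y5

Subject to:
  2y1 + 3y2 + 5y3 + 5y4 + 2y5 ≥ 5
  4y1 + 3y2 + 2y3 + 2y4 + y5 ≥ 4
  y1, y2, y3, y4, y5 ≥ 0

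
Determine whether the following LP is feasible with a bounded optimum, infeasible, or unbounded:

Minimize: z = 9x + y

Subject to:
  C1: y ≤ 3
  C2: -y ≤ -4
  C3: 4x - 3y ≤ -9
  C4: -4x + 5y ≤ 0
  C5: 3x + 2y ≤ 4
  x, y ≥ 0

Infeasible (no feasible solution exists)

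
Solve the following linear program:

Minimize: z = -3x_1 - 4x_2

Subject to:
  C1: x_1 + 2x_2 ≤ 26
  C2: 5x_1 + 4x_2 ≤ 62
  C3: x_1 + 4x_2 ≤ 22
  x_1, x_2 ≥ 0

Evaluate the objective at each vertex of the feasible region:
  z(0, 0) = 0
  z(12.4, 0) = -37.2
  z(10, 3) = -42  ←
  z(0, 5.5) = -22
The minimum is at x_1 = 10, x_2 = 3.

x_1 = 10, x_2 = 3, z = -42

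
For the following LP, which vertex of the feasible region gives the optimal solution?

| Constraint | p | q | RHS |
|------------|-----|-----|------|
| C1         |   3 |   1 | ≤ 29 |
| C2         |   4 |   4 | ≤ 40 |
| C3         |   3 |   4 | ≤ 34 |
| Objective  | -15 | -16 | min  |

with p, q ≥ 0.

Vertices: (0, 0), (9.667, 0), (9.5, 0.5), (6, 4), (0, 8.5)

Evaluate the objective at each vertex of the feasible region:
  z(0, 0) = 0
  z(9.667, 0) = -145
  z(9.5, 0.5) = -150.5
  z(6, 4) = -154  ←
  z(0, 8.5) = -136
The minimum is at p = 6, q = 4.

(6, 4)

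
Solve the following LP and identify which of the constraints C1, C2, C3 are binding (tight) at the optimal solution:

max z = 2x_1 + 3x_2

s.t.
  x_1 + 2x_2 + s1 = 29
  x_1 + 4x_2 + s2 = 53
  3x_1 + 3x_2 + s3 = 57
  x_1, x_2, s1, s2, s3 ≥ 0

At x_1 = 9, x_2 = 10, compute slack b - a·x for each constraint:
  C1: 29 − 29 = 0  (binding)
  C2: 53 − 49 = 4  (slack)
  C3: 57 − 57 = 0  (binding)

Optimal: x_1 = 9, x_2 = 10
Binding: C1, C3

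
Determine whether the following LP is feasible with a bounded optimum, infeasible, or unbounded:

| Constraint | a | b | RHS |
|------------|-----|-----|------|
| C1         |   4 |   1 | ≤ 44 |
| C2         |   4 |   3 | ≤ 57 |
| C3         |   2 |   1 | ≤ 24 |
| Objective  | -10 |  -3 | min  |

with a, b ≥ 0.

Feasible with a bounded optimal solution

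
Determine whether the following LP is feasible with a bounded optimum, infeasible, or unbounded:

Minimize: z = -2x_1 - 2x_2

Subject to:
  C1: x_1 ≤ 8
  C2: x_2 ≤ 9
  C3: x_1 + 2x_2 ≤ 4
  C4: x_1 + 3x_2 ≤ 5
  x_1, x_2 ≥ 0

Feasible with a bounded optimal solution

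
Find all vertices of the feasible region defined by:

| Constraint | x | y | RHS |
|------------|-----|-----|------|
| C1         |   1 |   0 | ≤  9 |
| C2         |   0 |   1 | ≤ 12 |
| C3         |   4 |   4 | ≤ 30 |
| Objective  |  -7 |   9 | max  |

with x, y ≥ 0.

(0, 0), (7.5, 0), (0, 7.5)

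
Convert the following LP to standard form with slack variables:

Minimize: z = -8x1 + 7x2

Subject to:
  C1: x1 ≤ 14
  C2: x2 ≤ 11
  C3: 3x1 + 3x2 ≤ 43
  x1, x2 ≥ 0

min z = -8x1 + 7x2

s.t.
  x1 + s1 = 14
  x2 + s2 = 11
  3x1 + 3x2 + s3 = 43
  x1, x2, s1, s2, s3 ≥ 0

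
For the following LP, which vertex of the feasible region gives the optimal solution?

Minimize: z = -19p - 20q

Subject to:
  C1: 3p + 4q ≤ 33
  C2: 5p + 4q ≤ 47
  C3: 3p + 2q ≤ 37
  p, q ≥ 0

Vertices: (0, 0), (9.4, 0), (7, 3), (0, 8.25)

Evaluate the objective at each vertex of the feasible region:
  z(0, 0) = 0
  z(9.4, 0) = -178.6
  z(7, 3) = -193  ←
  z(0, 8.25) = -165
The minimum is at p = 7, q = 3.

(7, 3)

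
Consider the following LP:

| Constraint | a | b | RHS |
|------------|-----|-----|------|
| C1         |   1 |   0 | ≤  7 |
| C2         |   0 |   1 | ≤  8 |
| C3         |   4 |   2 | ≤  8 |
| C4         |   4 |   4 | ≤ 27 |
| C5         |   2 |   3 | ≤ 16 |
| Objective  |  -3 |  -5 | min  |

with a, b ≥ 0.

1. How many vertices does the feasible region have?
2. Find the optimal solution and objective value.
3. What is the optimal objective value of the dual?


1. 3
2. a = 0, b = 4, z = -20
3. -20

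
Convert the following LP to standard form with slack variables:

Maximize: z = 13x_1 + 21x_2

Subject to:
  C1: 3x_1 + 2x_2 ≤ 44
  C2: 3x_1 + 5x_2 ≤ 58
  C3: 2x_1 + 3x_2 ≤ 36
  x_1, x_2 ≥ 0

max z = 13x_1 + 21x_2

s.t.
  3x_1 + 2x_2 + s1 = 44
  3x_1 + 5x_2 + s2 = 58
  2x_1 + 3x_2 + s3 = 36
  x_1, x_2, s1, s2, s3 ≥ 0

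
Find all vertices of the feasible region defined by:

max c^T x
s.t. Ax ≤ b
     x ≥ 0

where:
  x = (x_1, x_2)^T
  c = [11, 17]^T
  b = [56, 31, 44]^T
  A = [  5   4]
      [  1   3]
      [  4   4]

(0, 0), (11, 0), (1, 10), (0, 10.33)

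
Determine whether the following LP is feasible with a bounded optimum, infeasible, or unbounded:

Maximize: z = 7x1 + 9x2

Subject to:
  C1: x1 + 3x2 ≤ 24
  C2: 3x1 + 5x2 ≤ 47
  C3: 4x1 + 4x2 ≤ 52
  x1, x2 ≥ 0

Feasible with a bounded optimal solution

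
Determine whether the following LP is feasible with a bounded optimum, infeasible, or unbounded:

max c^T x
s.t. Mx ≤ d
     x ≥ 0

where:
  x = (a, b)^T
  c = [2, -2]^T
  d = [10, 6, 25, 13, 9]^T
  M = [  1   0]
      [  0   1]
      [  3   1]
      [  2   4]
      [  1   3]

Feasible with a bounded optimal solution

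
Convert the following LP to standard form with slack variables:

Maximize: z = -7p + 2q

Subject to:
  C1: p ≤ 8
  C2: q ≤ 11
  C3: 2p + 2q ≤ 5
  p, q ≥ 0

max z = -7p + 2q

s.t.
  p + s1 = 8
  q + s2 = 11
  2p + 2q + s3 = 5
  p, q, s1, s2, s3 ≥ 0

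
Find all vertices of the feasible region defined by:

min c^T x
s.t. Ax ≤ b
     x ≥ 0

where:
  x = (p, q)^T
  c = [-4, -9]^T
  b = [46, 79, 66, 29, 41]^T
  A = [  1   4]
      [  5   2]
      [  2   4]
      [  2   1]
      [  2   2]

(0, 0), (14.5, 0), (10, 9), (0, 11.5)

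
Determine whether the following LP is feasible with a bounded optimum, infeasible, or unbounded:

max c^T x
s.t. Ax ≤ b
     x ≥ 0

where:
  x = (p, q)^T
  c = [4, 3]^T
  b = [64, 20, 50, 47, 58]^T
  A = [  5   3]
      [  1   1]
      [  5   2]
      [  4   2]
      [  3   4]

Feasible with a bounded optimal solution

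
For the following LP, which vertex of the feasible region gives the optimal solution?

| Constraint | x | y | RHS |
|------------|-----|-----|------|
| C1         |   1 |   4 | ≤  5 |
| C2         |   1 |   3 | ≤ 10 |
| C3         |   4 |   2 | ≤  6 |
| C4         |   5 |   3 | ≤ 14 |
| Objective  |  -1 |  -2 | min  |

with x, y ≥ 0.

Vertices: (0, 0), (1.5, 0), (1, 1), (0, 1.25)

Evaluate the objective at each vertex of the feasible region:
  z(0, 0) = 0
  z(1.5, 0) = -1.5
  z(1, 1) = -3  ←
  z(0, 1.25) = -2.5
The minimum is at x = 1, y = 1.

(1, 1)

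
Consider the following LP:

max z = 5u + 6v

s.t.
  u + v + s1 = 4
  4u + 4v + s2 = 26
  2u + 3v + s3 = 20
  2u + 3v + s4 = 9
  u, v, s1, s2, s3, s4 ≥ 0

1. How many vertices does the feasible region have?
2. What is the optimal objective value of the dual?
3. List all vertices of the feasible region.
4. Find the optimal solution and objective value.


1. 4
2. 21
3. (0, 0), (4, 0), (3, 1), (0, 3)
4. u = 3, v = 1, z = 21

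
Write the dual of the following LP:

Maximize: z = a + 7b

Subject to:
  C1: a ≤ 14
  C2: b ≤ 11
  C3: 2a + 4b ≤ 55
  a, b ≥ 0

Primal max cᵀx s.t. Ax ≤ b, x ≥ 0  →  Dual min bᵀy s.t. Aᵀy ≥ c, y ≥ 0.

Minimize: z = 14y1 + 11y2 + 55y3

Subject to:
  y1 + 2y3 ≥ 1
  y2 + 4y3 ≥ 7
  y1, y2, y3 ≥ 0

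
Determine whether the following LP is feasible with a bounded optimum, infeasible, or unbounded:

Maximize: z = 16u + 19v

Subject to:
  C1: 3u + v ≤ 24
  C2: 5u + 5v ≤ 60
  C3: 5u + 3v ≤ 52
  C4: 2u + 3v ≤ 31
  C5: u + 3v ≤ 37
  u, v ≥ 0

Feasible with a bounded optimal solution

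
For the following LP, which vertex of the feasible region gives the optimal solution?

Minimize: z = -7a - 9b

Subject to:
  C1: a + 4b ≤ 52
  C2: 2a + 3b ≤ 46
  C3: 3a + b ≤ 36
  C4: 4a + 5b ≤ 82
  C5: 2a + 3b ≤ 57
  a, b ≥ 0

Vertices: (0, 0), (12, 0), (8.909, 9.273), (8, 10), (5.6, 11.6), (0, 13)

Evaluate the objective at each vertex of the feasible region:
  z(0, 0) = 0
  z(12, 0) = -84
  z(8.909, 9.273) = -145.8
  z(8, 10) = -146  ←
  z(5.6, 11.6) = -143.6
  z(0, 13) = -117
The minimum is at a = 8, b = 10.

(8, 10)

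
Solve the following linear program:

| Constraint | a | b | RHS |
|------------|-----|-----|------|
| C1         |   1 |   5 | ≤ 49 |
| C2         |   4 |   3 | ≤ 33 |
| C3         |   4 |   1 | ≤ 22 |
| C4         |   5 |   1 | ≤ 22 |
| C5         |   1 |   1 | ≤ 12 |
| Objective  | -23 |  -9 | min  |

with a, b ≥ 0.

Evaluate the objective at each vertex of the feasible region:
  z(0, 0) = 0
  z(4.4, 0) = -101.2
  z(3, 7) = -132  ←
  z(1.059, 9.588) = -110.6
  z(0, 9.8) = -88.2
The minimum is at a = 3, b = 7.

a = 3, b = 7, z = -132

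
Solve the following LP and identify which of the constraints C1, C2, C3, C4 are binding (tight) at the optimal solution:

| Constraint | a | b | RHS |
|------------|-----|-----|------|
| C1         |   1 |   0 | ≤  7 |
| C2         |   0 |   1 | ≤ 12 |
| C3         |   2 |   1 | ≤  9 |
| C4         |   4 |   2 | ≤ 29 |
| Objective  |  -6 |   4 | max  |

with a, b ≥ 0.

At a = 0, b = 9, compute slack b - a·x for each constraint:
  C1: 7 − 0 = 7  (slack)
  C2: 12 − 9 = 3  (slack)
  C3: 9 − 9 = 0  (binding)
  C4: 29 − 18 = 11  (slack)

Optimal: a = 0, b = 9
Binding: C3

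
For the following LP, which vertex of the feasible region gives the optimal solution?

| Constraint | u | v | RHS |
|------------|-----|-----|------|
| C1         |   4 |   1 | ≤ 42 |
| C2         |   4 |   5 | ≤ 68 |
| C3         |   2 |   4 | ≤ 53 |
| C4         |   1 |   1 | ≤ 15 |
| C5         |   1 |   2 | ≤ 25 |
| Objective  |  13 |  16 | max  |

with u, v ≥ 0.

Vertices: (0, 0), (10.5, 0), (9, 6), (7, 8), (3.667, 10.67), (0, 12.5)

Evaluate the objective at each vertex of the feasible region:
  z(0, 0) = 0
  z(10.5, 0) = 136.5
  z(9, 6) = 213
  z(7, 8) = 219  ←
  z(3.667, 10.67) = 218.3
  z(0, 12.5) = 200
The maximum is at u = 7, v = 8.

(7, 8)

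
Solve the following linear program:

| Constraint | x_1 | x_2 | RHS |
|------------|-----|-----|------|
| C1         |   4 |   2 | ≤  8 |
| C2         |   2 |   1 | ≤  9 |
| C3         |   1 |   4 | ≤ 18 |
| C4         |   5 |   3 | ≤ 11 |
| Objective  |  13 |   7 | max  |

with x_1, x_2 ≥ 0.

Evaluate the objective at each vertex of the feasible region:
  z(0, 0) = 0
  z(2, 0) = 26
  z(1, 2) = 27  ←
  z(0, 3.667) = 25.67
The maximum is at x_1 = 1, x_2 = 2.

x_1 = 1, x_2 = 2, z = 27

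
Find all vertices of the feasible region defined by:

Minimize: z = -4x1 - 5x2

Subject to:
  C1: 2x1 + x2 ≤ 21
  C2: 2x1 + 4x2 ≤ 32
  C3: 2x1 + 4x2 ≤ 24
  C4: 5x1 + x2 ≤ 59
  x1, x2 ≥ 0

(0, 0), (10.5, 0), (10, 1), (0, 6)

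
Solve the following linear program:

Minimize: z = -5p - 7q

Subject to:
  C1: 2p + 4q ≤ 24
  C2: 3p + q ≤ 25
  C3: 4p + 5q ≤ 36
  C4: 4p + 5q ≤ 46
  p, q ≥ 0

Evaluate the objective at each vertex of the feasible region:
  z(0, 0) = 0
  z(8.333, 0) = -41.67
  z(8.091, 0.7273) = -45.55
  z(4, 4) = -48  ←
  z(0, 6) = -42
The minimum is at p = 4, q = 4.

p = 4, q = 4, z = -48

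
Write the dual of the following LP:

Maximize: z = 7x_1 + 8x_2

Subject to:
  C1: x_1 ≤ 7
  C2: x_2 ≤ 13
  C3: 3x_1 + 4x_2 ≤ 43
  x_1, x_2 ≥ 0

Primal max cᵀx s.t. Ax ≤ b, x ≥ 0  →  Dual min bᵀy s.t. Aᵀy ≥ c, y ≥ 0.

Minimize: z = 7y1 + 13y2 + 43y3

Subject to:
  y1 + 3y3 ≥ 7
  y2 + 4y3 ≥ 8
  y1, y2, y3 ≥ 0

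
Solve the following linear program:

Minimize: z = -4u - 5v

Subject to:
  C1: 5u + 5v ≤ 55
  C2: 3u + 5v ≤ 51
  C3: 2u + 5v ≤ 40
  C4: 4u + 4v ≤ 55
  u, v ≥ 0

Evaluate the objective at each vertex of the feasible region:
  z(0, 0) = 0
  z(11, 0) = -44
  z(5, 6) = -50  ←
  z(0, 8) = -40
The minimum is at u = 5, v = 6.

u = 5, v = 6, z = -50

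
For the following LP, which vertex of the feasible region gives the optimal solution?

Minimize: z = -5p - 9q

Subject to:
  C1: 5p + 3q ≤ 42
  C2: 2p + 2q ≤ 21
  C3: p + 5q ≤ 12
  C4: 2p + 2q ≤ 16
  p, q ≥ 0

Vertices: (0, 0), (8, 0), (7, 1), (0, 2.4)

Evaluate the objective at each vertex of the feasible region:
  z(0, 0) = 0
  z(8, 0) = -40
  z(7, 1) = -44  ←
  z(0, 2.4) = -21.6
The minimum is at p = 7, q = 1.

(7, 1)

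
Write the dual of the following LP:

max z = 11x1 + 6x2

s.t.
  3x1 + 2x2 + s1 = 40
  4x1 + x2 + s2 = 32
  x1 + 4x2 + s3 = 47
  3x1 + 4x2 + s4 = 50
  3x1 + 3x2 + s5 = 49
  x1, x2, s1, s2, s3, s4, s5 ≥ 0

Primal max cᵀx s.t. Ax ≤ b, x ≥ 0  →  Dual min bᵀy s.t. Aᵀy ≥ c, y ≥ 0.

Minimize: z = 40y1 + 32y2 + 47y3 + 50y4 + 49y5

Subject to:
  3y1 + 4y2 + y3 + 3y4 + 3y5 ≥ 11
  2y1 + y2 + 4y3 + 4y4 + 3y5 ≥ 6
  y1, y2, y3, y4, y5 ≥ 0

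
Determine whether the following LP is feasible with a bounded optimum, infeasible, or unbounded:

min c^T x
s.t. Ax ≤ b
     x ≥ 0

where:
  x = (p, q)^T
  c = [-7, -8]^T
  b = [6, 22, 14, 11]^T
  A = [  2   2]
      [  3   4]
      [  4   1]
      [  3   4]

Feasible with a bounded optimal solution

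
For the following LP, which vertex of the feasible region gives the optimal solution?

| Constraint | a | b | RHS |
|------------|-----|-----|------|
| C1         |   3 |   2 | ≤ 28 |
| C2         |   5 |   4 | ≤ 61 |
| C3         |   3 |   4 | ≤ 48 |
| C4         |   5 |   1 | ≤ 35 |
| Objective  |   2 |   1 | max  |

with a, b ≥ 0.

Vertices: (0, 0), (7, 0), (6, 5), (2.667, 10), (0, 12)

Evaluate the objective at each vertex of the feasible region:
  z(0, 0) = 0
  z(7, 0) = 14
  z(6, 5) = 17  ←
  z(2.667, 10) = 15.33
  z(0, 12) = 12
The maximum is at a = 6, b = 5.

(6, 5)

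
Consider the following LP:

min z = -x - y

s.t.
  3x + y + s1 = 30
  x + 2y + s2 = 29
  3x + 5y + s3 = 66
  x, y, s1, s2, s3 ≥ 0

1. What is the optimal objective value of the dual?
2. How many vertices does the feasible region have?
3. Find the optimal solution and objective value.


1. -16
2. 4
3. x = 7, y = 9, z = -16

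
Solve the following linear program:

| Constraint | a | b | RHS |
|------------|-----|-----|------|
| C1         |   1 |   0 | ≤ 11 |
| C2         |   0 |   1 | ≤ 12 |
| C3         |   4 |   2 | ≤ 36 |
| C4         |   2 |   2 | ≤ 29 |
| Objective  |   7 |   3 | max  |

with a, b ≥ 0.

Evaluate the objective at each vertex of the feasible region:
  z(0, 0) = 0
  z(9, 0) = 63  ←
  z(3.5, 11) = 57.5
  z(2.5, 12) = 53.5
  z(0, 12) = 36
The maximum is at a = 9, b = 0.

a = 9, b = 0, z = 63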